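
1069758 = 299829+769929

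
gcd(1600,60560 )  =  80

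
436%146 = 144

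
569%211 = 147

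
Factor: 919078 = 2^1*157^1*2927^1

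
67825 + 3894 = 71719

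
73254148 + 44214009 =117468157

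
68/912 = 17/228 = 0.07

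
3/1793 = 3/1793  =  0.00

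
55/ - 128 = -1  +  73/128 = - 0.43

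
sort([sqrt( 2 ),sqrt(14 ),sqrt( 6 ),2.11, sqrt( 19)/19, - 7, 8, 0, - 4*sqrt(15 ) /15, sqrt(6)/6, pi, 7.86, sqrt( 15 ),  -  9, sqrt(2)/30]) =[-9, - 7,- 4*sqrt(15 ) /15, 0, sqrt(2 )/30, sqrt(19)/19,sqrt(6 )/6, sqrt( 2) , 2.11,sqrt( 6), pi, sqrt(14 ), sqrt(15), 7.86, 8 ]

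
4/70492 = 1/17623 = 0.00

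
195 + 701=896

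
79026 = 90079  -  11053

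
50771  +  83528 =134299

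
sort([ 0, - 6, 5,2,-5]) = [ - 6,  -  5,0, 2, 5 ]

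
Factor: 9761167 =13^1*607^1 *1237^1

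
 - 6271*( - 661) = 4145131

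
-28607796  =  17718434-46326230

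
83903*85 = 7131755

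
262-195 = 67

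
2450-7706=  - 5256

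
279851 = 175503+104348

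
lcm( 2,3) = 6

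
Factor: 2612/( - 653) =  - 4 = - 2^2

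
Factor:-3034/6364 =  -2^( - 1 )*41^1*43^( - 1) = - 41/86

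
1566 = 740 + 826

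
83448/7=83448/7 = 11921.14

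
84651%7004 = 603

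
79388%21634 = 14486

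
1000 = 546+454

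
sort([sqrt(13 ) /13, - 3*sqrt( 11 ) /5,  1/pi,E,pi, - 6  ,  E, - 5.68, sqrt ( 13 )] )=[- 6, - 5.68, - 3 * sqrt( 11 ) /5,sqrt(13)/13,1/pi, E, E,pi,  sqrt ( 13 ) ] 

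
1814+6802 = 8616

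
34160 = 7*4880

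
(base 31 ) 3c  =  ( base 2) 1101001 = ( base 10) 105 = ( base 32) 39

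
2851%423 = 313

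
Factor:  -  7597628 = -2^2*41^1 * 46327^1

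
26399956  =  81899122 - 55499166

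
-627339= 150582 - 777921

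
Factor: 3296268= 2^2*3^3*23^1*1327^1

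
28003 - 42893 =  - 14890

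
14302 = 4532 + 9770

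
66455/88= 755 + 15/88= 755.17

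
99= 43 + 56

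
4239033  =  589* 7197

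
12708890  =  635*20014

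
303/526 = 303/526  =  0.58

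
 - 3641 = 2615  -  6256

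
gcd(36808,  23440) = 8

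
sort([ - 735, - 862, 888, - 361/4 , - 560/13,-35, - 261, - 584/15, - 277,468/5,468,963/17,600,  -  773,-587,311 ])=[-862, - 773, - 735, - 587, - 277, - 261, - 361/4, - 560/13, - 584/15,-35,963/17,468/5,311,468,600,888] 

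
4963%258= 61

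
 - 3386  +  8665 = 5279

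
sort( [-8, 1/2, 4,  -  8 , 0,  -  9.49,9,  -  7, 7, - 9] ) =[-9.49, - 9, - 8 ,  -  8, - 7 , 0 , 1/2,4, 7,9 ] 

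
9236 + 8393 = 17629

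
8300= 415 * 20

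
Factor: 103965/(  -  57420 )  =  -2^( - 2) * 3^( - 1) * 11^ ( - 1 )*239^1 = - 239/132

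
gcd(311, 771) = 1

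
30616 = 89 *344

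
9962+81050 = 91012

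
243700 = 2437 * 100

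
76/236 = 19/59 = 0.32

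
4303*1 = 4303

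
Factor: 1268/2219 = 4/7 = 2^2*7^( - 1 )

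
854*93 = 79422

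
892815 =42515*21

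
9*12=108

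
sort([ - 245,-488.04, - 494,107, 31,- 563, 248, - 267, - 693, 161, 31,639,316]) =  [ -693, - 563, - 494, - 488.04, - 267, - 245, 31,31,107, 161,248,  316,639]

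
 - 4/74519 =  - 4/74519 = - 0.00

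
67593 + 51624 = 119217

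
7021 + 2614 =9635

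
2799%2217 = 582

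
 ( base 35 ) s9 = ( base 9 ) 1318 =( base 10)989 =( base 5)12424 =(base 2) 1111011101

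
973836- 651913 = 321923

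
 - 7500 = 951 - 8451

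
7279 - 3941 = 3338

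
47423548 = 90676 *523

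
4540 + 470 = 5010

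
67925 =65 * 1045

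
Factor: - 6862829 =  - 113^1*60733^1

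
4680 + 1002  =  5682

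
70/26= 2 + 9/13  =  2.69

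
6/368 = 3/184 = 0.02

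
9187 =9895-708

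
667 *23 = 15341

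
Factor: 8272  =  2^4*11^1 * 47^1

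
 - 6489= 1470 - 7959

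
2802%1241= 320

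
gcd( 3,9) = 3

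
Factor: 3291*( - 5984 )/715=  -  1790304/65= - 2^5*3^1 * 5^( - 1)*13^( - 1 ) *17^1*1097^1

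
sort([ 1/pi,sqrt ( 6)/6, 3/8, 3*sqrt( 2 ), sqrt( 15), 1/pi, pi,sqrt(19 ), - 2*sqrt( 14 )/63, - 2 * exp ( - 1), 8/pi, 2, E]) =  [ - 2*exp( - 1),  -  2*sqrt (14)/63,1/pi,  1/pi,3/8, sqrt(6) /6, 2,  8/pi, E, pi, sqrt( 15 ), 3 * sqrt( 2 ),sqrt( 19)]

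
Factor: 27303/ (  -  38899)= -3^1*7^( - 1)*19^1*479^1*5557^(-1 )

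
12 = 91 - 79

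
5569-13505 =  - 7936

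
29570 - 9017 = 20553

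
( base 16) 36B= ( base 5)12000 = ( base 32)RB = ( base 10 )875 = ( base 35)p0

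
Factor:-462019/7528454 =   -  2^(-1) * 37^1 *12487^1*3764227^(-1)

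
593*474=281082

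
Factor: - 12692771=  - 7^1*13^1*101^1*1381^1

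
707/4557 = 101/651 = 0.16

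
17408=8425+8983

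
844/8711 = 844/8711 = 0.10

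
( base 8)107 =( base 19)3e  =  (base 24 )2N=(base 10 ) 71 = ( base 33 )25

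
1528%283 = 113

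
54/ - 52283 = - 1 + 52229/52283 = -0.00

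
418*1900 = 794200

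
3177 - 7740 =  - 4563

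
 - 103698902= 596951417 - 700650319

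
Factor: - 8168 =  - 2^3*1021^1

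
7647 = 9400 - 1753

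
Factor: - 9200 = -2^4*5^2 * 23^1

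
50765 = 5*10153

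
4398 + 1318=5716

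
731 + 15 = 746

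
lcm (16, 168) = 336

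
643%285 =73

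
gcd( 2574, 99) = 99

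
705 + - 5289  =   - 4584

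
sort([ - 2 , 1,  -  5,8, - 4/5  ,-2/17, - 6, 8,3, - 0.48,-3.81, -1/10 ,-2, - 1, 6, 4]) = [ - 6, -5 ,-3.81, - 2, - 2, - 1, -4/5, - 0.48, - 2/17,-1/10, 1, 3, 4,6, 8 , 8 ]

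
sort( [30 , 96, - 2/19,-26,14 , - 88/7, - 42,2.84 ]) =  [ -42, - 26, - 88/7, - 2/19, 2.84,  14,  30,96]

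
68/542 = 34/271 = 0.13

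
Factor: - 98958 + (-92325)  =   - 3^1* 63761^1 = -191283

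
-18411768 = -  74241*248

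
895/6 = 149 + 1/6 = 149.17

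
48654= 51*954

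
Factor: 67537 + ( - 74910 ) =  - 7373 = - 73^1 * 101^1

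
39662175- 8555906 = 31106269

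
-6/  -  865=6/865 = 0.01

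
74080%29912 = 14256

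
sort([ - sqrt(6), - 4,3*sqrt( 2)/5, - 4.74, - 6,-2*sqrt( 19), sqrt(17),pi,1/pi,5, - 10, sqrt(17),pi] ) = [ - 10, - 2 *sqrt(19), - 6, - 4.74, - 4, - sqrt(6 ) , 1/pi,3*sqrt(2)/5,pi, pi,sqrt (17), sqrt( 17), 5]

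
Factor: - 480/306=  - 80/51 =- 2^4*3^( - 1)*5^1*17^( - 1)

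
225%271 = 225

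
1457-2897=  - 1440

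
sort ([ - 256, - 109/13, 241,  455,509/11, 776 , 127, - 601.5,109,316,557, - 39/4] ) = [ -601.5, - 256,  -  39/4 ,-109/13,509/11,109,127,241,316, 455, 557,776]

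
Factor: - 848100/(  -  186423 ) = 282700/62141  =  2^2*5^2*11^1*257^1*62141^ ( - 1) 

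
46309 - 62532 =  - 16223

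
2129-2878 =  - 749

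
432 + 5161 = 5593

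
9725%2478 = 2291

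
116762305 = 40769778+75992527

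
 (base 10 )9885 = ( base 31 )A8R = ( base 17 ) 2038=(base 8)23235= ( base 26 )EG5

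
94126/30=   3137 + 8/15= 3137.53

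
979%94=39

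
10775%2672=87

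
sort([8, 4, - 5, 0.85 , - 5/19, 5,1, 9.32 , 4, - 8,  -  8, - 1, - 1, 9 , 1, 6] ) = [ - 8 , - 8,-5, - 1, - 1,-5/19, 0.85 , 1, 1  ,  4, 4, 5,6, 8, 9, 9.32 ]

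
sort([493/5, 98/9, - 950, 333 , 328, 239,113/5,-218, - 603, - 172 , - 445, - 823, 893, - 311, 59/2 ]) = [-950,  -  823,-603 , - 445, - 311, - 218, - 172,98/9, 113/5, 59/2, 493/5, 239, 328, 333,893] 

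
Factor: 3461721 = 3^1*607^1*1901^1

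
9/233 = 9/233  =  0.04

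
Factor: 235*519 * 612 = 74642580 = 2^2*3^3*5^1*17^1*47^1*173^1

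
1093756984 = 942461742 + 151295242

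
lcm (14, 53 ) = 742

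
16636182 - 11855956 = 4780226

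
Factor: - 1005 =  -  3^1 * 5^1*67^1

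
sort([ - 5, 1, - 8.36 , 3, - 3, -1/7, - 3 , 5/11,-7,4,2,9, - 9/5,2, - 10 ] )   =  [ - 10, - 8.36, - 7, - 5, - 3, - 3, - 9/5,  -  1/7, 5/11,1,2,2,3,4 , 9] 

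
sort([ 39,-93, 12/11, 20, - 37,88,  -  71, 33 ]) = [  -  93, -71 , - 37, 12/11,  20, 33,39,88]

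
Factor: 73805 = 5^1*29^1*509^1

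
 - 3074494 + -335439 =-3409933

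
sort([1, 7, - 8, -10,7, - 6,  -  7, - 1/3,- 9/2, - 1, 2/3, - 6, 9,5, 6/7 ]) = [ - 10,-8  , - 7 , - 6,-6, - 9/2, - 1 ,  -  1/3,2/3, 6/7, 1 , 5,7, 7, 9 ] 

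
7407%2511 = 2385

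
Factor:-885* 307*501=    - 136119195 = - 3^2*5^1*59^1*167^1*307^1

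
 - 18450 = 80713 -99163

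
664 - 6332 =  - 5668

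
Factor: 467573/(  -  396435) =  - 3^ (- 1 )*5^( - 1)*13^(-1)*19^ ( - 1)*31^1*107^ (-1) *15083^1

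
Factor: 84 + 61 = 145  =  5^1 * 29^1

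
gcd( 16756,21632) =4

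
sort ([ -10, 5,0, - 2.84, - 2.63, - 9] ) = [  -  10, - 9,- 2.84, -2.63, 0, 5 ]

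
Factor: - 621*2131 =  -1323351 = - 3^3 * 23^1*2131^1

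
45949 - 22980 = 22969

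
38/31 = 38/31= 1.23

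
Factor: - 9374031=  -  3^2*1041559^1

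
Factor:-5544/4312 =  - 3^2*7^( - 1 )= - 9/7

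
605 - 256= 349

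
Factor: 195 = 3^1*5^1*13^1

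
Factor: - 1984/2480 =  - 2^2*5^( - 1)= - 4/5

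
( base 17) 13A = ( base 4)11132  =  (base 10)350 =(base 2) 101011110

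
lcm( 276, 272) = 18768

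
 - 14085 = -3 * 4695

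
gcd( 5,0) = 5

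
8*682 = 5456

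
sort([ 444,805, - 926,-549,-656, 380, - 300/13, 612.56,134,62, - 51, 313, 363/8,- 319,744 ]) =[ - 926, - 656, - 549,  -  319,-51, - 300/13, 363/8,62, 134, 313, 380, 444,  612.56, 744, 805 ]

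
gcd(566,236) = 2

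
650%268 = 114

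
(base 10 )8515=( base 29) a3i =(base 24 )EIJ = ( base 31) 8ql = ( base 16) 2143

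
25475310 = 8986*2835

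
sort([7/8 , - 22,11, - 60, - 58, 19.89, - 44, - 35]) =[-60, - 58, - 44, - 35, - 22,7/8, 11, 19.89 ]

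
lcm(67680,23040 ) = 1082880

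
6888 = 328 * 21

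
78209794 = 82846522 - 4636728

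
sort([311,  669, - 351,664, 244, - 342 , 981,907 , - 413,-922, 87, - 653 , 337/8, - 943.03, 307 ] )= [ - 943.03, - 922 , - 653, - 413 , - 351  ,  -  342, 337/8, 87,244, 307,311, 664, 669, 907,  981]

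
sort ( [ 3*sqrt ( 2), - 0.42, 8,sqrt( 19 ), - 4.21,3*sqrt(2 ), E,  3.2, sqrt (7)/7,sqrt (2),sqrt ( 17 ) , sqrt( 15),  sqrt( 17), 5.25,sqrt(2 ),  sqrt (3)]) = [ - 4.21, - 0.42,sqrt(7 )/7, sqrt( 2), sqrt( 2), sqrt( 3),E, 3.2, sqrt( 15), sqrt (17), sqrt( 17), 3*sqrt(2 ),  3*sqrt (2), sqrt(19),  5.25, 8 ] 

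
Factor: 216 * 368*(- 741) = - 2^7 *3^4*13^1*19^1*23^1 = - 58900608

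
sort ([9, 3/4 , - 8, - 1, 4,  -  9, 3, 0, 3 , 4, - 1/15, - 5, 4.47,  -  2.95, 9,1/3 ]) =[ - 9,  -  8,- 5, - 2.95 , - 1,-1/15, 0,1/3, 3/4, 3, 3, 4  ,  4, 4.47 , 9, 9 ]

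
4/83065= 4/83065 = 0.00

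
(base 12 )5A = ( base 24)2m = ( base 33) 24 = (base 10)70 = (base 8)106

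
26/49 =26/49 = 0.53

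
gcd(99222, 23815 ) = 1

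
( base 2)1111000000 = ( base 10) 960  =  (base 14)4C8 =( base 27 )18f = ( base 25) 1da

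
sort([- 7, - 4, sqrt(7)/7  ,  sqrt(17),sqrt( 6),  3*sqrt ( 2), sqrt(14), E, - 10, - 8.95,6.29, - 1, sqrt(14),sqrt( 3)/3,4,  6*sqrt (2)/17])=[ -10, - 8.95 ,  -  7, - 4, - 1,  sqrt(7)/7,6*sqrt (2 ) /17,  sqrt(3)/3,  sqrt(6),  E,sqrt(14),sqrt(14 ), 4,sqrt(17) , 3 * sqrt(2 ), 6.29] 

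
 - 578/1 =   -  578 = - 578.00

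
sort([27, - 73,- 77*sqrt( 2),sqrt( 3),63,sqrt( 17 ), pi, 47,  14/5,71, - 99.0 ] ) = [ - 77* sqrt( 2 ),-99.0, - 73,sqrt( 3 ), 14/5, pi,sqrt (17),27,47,63 , 71]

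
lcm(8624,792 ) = 77616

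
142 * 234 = 33228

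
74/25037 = 74/25037  =  0.00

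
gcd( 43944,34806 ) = 6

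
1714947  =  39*43973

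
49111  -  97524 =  - 48413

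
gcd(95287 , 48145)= 1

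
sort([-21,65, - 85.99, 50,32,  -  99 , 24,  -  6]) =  [  -  99, - 85.99, - 21,-6 , 24,32,  50,65 ] 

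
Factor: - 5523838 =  -2^1*79^1*34961^1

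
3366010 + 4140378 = 7506388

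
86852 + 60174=147026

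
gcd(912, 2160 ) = 48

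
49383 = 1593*31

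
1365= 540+825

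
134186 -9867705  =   - 9733519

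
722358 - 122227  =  600131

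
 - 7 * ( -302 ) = 2114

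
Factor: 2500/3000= 5/6 = 2^( - 1 )*3^ ( - 1)* 5^1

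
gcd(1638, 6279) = 273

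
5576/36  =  1394/9 =154.89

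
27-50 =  - 23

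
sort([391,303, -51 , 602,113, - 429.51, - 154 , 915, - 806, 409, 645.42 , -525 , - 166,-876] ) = [ - 876, - 806,-525 , - 429.51,-166, - 154 , - 51,113,303,391,409,  602,645.42, 915 ] 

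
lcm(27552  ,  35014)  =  1680672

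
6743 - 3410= 3333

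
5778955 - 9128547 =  - 3349592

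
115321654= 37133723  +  78187931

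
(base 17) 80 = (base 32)48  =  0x88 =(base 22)64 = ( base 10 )136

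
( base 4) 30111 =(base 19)23A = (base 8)1425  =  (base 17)2C7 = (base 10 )789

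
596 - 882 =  - 286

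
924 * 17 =15708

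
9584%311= 254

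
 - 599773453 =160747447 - 760520900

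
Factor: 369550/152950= 389/161 = 7^(-1) * 23^( - 1)*389^1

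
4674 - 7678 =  - 3004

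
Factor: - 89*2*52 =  - 2^3 * 13^1*89^1 = - 9256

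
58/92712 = 29/46356 = 0.00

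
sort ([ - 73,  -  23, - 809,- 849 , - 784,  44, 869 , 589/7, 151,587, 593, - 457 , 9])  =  [ - 849,-809 , - 784,-457, - 73, - 23, 9,  44, 589/7, 151,  587, 593  ,  869]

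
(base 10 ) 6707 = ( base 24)BFB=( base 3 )100012102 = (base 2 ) 1101000110011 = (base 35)5GM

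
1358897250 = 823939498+534957752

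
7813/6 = 1302 + 1/6 = 1302.17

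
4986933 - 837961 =4148972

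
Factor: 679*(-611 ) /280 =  - 2^( - 3 )*5^(-1 )*13^1*47^1*97^1 = - 59267/40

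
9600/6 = 1600= 1600.00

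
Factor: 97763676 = 2^2 * 3^1*587^1*13879^1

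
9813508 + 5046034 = 14859542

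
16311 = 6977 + 9334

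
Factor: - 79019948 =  - 2^2*  7^2* 403163^1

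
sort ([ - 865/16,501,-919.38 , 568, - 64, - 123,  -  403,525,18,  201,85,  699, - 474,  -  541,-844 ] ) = [ - 919.38, - 844, -541, - 474, - 403, - 123, - 64, - 865/16,18,85,201,501, 525,568,699]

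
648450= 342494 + 305956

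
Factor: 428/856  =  2^( - 1)  =  1/2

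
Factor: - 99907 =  - 99907^1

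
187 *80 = 14960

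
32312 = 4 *8078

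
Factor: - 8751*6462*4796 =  - 2^3*3^3*11^1*109^1*359^1*2917^1  =  - 271208821752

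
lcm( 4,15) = 60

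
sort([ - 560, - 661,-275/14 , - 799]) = [ - 799,-661, - 560, - 275/14] 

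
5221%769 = 607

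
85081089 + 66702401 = 151783490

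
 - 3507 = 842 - 4349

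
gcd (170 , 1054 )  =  34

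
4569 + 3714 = 8283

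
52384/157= 52384/157 = 333.66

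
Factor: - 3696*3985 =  - 14728560 = - 2^4 * 3^1*5^1*7^1*11^1*797^1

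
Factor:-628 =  - 2^2*157^1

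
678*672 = 455616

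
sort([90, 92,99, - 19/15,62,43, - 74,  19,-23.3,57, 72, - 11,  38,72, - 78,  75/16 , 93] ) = [  -  78, - 74,-23.3 ,-11,  -  19/15,75/16, 19 , 38,43,57,62,72,72,90,92,93,  99] 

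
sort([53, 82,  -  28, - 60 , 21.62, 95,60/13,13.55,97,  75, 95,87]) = [ - 60, -28,60/13,13.55 , 21.62, 53,75, 82, 87, 95 , 95,  97 ] 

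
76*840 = 63840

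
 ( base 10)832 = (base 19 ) 25f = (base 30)RM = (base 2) 1101000000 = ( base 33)P7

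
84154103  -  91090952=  - 6936849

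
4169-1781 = 2388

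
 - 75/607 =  - 1 + 532/607 = - 0.12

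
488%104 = 72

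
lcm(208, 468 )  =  1872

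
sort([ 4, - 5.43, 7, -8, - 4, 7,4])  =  [  -  8,-5.43, - 4, 4 , 4,7, 7]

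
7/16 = 7/16 = 0.44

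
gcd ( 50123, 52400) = 1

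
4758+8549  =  13307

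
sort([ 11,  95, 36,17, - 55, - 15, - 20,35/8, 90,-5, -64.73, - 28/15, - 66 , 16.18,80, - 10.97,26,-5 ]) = [ - 66, - 64.73, - 55, - 20,-15 , - 10.97,  -  5, - 5, -28/15, 35/8, 11,16.18,  17, 26, 36, 80,  90,95] 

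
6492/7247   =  6492/7247 = 0.90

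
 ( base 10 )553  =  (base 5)4203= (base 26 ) l7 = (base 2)1000101001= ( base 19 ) 1a2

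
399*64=25536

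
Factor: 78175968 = 2^5*3^1*13^1*37^1*1693^1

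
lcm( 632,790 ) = 3160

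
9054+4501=13555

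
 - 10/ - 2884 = 5/1442=   0.00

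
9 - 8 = 1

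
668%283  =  102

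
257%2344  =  257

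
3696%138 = 108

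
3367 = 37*91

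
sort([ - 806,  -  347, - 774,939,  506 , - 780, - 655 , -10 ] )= [ - 806, - 780, - 774, - 655, - 347, - 10 , 506 , 939]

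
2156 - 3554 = -1398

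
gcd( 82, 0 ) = 82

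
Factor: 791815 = 5^1*158363^1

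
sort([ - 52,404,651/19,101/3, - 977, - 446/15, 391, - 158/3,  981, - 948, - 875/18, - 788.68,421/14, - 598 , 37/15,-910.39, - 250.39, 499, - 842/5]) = [  -  977,  -  948, - 910.39, -788.68, - 598,-250.39 , - 842/5, - 158/3, - 52, - 875/18, - 446/15,37/15,  421/14 , 101/3, 651/19,391,404,499, 981] 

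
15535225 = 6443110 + 9092115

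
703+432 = 1135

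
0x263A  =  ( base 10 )9786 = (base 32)9HQ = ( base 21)1140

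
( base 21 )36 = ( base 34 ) 21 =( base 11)63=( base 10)69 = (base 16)45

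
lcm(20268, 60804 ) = 60804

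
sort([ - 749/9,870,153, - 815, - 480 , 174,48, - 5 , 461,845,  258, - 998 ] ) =[ - 998, - 815, - 480, - 749/9, - 5,48, 153, 174,258, 461,845, 870]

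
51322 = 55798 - 4476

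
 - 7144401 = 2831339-9975740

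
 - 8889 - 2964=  - 11853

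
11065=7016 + 4049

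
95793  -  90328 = 5465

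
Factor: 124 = 2^2*31^1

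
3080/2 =1540= 1540.00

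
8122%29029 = 8122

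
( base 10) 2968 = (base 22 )62k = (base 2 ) 101110011000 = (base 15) d2d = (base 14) 1120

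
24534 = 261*94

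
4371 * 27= 118017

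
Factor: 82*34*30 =2^3*3^1*5^1*17^1*41^1 = 83640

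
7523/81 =7523/81 = 92.88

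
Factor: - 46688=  - 2^5*1459^1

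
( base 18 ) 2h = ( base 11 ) 49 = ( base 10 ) 53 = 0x35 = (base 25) 23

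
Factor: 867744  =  2^5*3^2*23^1*131^1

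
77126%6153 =3290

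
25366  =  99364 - 73998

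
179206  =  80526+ 98680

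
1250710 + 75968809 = 77219519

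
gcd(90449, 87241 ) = 1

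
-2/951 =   -  1 + 949/951 = - 0.00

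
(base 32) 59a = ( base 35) 4es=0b1010100101010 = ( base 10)5418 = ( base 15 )1913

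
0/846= 0 = 0.00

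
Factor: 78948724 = 2^2*19^1*163^1 * 6373^1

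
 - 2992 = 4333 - 7325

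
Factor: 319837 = 7^1*45691^1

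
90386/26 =45193/13  =  3476.38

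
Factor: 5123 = 47^1*109^1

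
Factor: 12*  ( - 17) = - 2^2*3^1*17^1 = - 204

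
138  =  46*3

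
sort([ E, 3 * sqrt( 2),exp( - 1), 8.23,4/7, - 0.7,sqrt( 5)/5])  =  [ - 0.7,exp( - 1), sqrt( 5 ) /5,4/7, E,3 * sqrt( 2 ) , 8.23]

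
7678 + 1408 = 9086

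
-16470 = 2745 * ( - 6)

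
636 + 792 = 1428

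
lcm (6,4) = 12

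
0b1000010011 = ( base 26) kb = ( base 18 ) 1B9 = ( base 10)531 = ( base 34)fl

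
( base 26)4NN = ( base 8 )6375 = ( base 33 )31p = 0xcfd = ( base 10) 3325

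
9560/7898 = 1+ 831/3949 = 1.21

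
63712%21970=19772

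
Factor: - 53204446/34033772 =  - 2^( - 1)*19^1*37^1*41^(- 1)* 79^1*479^1*207523^(-1) =- 26602223/17016886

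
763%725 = 38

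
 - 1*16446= - 16446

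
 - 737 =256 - 993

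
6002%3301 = 2701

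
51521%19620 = 12281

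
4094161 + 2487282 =6581443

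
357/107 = 3 + 36/107 = 3.34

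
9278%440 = 38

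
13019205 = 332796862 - 319777657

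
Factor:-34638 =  - 2^1*3^1*23^1 *251^1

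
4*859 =3436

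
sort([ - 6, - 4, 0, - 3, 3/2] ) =[ - 6, - 4, - 3, 0 , 3/2] 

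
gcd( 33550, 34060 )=10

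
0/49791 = 0 = 0.00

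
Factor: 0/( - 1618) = 0 = 0^1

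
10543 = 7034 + 3509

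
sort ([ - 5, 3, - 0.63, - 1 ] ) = [-5, - 1,- 0.63,3 ]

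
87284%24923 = 12515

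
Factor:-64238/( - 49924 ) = 2^( - 1) * 7^(-1)*1783^(-1 )*32119^1 = 32119/24962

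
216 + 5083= 5299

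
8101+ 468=8569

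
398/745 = 398/745= 0.53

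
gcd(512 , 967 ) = 1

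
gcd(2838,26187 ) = 129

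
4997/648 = 7+461/648= 7.71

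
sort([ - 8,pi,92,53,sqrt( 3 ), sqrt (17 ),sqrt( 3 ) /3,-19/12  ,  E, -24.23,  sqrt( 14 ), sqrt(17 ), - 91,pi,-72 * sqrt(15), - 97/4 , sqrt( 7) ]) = [-72*sqrt(15 ),-91,- 97/4, - 24.23,- 8,-19/12 , sqrt(3 ) /3, sqrt( 3), sqrt( 7),  E, pi,pi,sqrt( 14),sqrt(17),  sqrt( 17),53, 92]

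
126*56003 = 7056378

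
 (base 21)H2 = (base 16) 167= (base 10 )359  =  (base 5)2414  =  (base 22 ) G7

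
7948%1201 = 742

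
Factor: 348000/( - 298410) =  - 400/343 = -2^4*5^2*7^( - 3)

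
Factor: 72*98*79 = 557424 = 2^4*3^2*7^2*79^1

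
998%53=44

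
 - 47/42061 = - 1 + 42014/42061 = - 0.00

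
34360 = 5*6872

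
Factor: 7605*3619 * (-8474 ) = -233225622630 = - 2^1 * 3^2*5^1 *7^1*11^1 * 13^2*19^1 * 47^1 *223^1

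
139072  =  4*34768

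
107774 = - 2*( - 53887 ) 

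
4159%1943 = 273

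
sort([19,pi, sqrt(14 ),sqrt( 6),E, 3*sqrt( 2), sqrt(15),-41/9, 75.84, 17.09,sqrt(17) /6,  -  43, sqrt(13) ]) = [ - 43, - 41/9, sqrt( 17) /6, sqrt (6 ), E, pi,  sqrt(13),sqrt(14),  sqrt(15), 3*sqrt(2 ),17.09, 19, 75.84]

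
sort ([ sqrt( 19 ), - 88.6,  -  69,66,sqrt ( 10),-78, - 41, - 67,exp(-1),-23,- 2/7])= [-88.6, - 78, - 69, - 67, - 41, - 23, -2/7,exp( - 1),  sqrt( 10), sqrt( 19), 66 ]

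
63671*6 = 382026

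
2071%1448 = 623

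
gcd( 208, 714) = 2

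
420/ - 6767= - 420/6767 = -0.06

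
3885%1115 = 540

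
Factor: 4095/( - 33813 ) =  - 5^1 * 7^1*17^(-2) = - 35/289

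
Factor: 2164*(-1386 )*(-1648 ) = 4942852992 = 2^7*3^2*7^1  *  11^1*103^1*541^1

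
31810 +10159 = 41969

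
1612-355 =1257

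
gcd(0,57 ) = 57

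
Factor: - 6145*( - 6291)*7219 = 279073509705 = 3^3*5^1*233^1*1229^1*7219^1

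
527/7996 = 527/7996 = 0.07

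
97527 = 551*177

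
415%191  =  33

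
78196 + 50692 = 128888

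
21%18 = 3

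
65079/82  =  793  +  53/82 = 793.65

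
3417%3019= 398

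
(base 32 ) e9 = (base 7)1222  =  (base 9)557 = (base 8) 711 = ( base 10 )457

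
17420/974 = 17 + 431/487  =  17.89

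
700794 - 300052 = 400742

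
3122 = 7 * 446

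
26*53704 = 1396304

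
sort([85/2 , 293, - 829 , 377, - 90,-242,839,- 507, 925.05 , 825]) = [- 829,- 507,-242, - 90,85/2,  293, 377, 825,839, 925.05] 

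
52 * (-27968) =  - 1454336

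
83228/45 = 83228/45  =  1849.51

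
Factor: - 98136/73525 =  - 2^3*3^2 * 5^( - 2 )*17^( - 1 )*29^1*47^1*173^( - 1 ) 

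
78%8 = 6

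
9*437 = 3933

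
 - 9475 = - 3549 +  - 5926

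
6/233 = 6/233=0.03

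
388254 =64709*6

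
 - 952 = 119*( -8)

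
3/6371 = 3/6371 = 0.00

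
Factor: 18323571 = 3^1*7^1*23^1*59^1*643^1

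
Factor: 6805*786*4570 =24443696100 = 2^2 * 3^1*5^2*131^1*457^1*1361^1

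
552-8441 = - 7889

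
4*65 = 260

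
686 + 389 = 1075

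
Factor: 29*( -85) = -5^1*17^1*29^1 = -2465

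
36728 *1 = 36728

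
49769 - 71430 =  - 21661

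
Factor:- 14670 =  - 2^1*3^2 * 5^1*163^1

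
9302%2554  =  1640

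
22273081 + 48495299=70768380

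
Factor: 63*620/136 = 9765/34= 2^(-1)*3^2*5^1*7^1*17^ ( - 1 )*31^1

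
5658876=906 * 6246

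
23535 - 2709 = 20826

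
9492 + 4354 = 13846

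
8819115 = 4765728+4053387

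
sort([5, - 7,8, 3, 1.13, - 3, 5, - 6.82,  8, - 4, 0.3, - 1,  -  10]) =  [ - 10, - 7, - 6.82, - 4, - 3, - 1,  0.3,1.13,  3, 5,5 , 8, 8] 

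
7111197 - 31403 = 7079794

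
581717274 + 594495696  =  1176212970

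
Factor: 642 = 2^1*3^1*107^1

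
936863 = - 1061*( -883)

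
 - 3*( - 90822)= 272466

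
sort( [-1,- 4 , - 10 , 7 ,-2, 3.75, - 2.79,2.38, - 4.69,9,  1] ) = [-10,-4.69,-4, - 2.79,-2, - 1 , 1, 2.38, 3.75,7,  9] 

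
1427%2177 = 1427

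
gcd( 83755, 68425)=35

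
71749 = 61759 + 9990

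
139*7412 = 1030268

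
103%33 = 4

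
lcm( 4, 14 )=28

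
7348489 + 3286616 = 10635105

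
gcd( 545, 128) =1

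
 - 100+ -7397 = -7497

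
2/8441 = 2/8441 = 0.00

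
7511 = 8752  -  1241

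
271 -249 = 22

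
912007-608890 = 303117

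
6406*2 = 12812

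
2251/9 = 250+ 1/9 = 250.11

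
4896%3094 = 1802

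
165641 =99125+66516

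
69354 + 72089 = 141443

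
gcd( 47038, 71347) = 1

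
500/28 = 125/7 = 17.86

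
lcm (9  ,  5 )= 45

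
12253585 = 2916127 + 9337458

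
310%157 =153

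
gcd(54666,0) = 54666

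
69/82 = 69/82 = 0.84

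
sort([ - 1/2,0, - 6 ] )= [-6, - 1/2,0 ] 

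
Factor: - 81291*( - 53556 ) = 2^2*3^2*7^3 * 79^1*4463^1= 4353620796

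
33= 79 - 46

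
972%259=195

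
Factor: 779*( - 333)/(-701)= 3^2*19^1*37^1*41^1*701^( - 1) = 259407/701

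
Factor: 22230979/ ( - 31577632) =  - 2^(-5)*41^1*542219^1*986801^( - 1 ) 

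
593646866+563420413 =1157067279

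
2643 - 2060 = 583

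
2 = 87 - 85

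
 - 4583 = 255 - 4838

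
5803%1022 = 693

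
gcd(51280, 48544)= 16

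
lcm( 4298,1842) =12894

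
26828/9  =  26828/9 = 2980.89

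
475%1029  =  475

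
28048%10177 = 7694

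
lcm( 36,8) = 72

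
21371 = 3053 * 7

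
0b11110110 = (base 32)7M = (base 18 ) DC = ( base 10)246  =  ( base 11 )204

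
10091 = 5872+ 4219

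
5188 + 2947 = 8135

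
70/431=70/431 = 0.16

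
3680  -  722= 2958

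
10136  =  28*362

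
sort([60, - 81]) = [ - 81, 60]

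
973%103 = 46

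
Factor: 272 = 2^4*17^1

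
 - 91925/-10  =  9192 + 1/2 = 9192.50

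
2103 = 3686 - 1583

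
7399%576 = 487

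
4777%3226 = 1551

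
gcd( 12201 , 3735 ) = 249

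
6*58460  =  350760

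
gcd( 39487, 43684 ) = 1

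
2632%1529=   1103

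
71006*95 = 6745570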